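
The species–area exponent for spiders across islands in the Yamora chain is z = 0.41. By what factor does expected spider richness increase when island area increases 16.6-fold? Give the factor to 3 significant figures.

S₂/S₁ = (A₂/A₁)^z = 16.6^0.41
ln(S₂/S₁) = 0.41 × ln 16.6 = 0.41 × 2.8094 = 1.1519
S₂/S₁ = e^1.1519 ≈ 3.164

3.16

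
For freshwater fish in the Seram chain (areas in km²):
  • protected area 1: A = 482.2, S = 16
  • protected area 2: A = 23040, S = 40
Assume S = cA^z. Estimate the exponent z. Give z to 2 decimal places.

0.24

Taking logs: ln S = ln c + z ln A, so z = (ln S₂ − ln S₁)/(ln A₂ − ln A₁).
z = ln(40/16) / ln(23040/482.2) = ln(2.5) / ln(47.78) = 0.9163 / 3.8666 = 0.2370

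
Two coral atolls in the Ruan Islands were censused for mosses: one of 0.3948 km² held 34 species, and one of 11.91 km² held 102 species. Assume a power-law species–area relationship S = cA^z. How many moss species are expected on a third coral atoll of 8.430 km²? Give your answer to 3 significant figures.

z = ln(102/34) / ln(11.91/0.3948) = 1.0986 / 3.4068 = 0.3225
c = 34 / 0.3948^0.3225 = 34 / 0.741 = 45.88
S₃ = 45.88 × 8.43^0.3225 = 45.88 × 1.989 ≈ 91.24

91.2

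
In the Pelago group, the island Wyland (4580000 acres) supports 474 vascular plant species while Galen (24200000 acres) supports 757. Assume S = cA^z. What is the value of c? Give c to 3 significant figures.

6.35

z = ln(S₂/S₁) / ln(A₂/A₁) = ln(757/474) / ln(24200000/4580000) = 0.4682 / 1.6647 = 0.2812
c = S₁ / A₁^z = 474 / 4580000^0.2812 = 474 / 74.69 = 6.346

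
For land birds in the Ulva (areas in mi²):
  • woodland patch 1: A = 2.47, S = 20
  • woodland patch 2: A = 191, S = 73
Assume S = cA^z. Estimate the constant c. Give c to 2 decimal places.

15.28

z = ln(S₂/S₁) / ln(A₂/A₁) = ln(73/20) / ln(191/2.47) = 1.2947 / 4.3481 = 0.2978
c = S₁ / A₁^z = 20 / 2.47^0.2978 = 20 / 1.309 = 15.28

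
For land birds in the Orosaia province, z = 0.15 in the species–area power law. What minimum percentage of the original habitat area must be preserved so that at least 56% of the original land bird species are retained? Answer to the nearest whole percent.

Need (A_new/A_old)^0.15 = 0.56, so A_new/A_old = 0.56^(1/0.15) = 0.56^6.667
ln(A_new/A_old) = ln 0.56 / 0.15 = -0.5798 / 0.15 = -3.8655
A_new/A_old = e^-3.8655 ≈ 0.02095

2%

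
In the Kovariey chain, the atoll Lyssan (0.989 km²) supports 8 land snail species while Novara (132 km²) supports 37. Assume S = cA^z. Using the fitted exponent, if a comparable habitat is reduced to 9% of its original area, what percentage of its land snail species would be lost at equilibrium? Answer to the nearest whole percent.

53%

z = ln(37/8) / ln(132/0.989) = 1.5315 / 4.8939 = 0.3129
S_new/S_old = (A_new/A_old)^z = 0.09^0.3129 = exp(0.3129 × -2.4079) = 0.4707
Fraction lost = 1 − 0.4707 = 0.5293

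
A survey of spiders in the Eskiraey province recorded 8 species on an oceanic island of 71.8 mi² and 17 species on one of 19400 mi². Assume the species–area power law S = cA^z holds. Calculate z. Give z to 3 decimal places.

Taking logs: ln S = ln c + z ln A, so z = (ln S₂ − ln S₁)/(ln A₂ − ln A₁).
z = ln(17/8) / ln(19400/71.8) = ln(2.125) / ln(270.2) = 0.7538 / 5.5991 = 0.1346

0.135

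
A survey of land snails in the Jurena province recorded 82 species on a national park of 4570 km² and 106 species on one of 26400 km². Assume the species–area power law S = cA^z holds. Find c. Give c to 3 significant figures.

23.9

z = ln(S₂/S₁) / ln(A₂/A₁) = ln(106/82) / ln(26400/4570) = 0.2567 / 1.7539 = 0.1464
c = S₁ / A₁^z = 82 / 4570^0.1464 = 82 / 3.433 = 23.88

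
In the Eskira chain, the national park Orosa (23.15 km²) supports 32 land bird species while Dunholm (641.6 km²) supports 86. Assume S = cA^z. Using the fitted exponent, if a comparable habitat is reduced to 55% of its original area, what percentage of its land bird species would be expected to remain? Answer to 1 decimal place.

83.7%

z = ln(86/32) / ln(641.6/23.15) = 0.9886 / 3.3220 = 0.2976
S_new/S_old = (A_new/A_old)^z = 0.55^0.2976 = exp(0.2976 × -0.5978) = 0.837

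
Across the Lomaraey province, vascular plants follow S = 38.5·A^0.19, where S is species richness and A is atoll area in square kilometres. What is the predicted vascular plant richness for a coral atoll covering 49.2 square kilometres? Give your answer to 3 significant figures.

80.7

S = 38.5 × 49.2^0.19 = 38.5 × 2.096 ≈ 80.71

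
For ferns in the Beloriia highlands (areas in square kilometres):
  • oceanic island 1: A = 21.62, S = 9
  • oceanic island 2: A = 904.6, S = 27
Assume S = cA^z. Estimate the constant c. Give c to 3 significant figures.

z = ln(S₂/S₁) / ln(A₂/A₁) = ln(27/9) / ln(904.6/21.62) = 1.0986 / 3.7339 = 0.2942
c = S₁ / A₁^z = 9 / 21.62^0.2942 = 9 / 2.47 = 3.643

3.64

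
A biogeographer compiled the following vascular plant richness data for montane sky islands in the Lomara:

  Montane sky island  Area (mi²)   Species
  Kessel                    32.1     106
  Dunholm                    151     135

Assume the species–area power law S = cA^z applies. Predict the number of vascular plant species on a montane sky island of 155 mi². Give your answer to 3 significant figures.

136

z = ln(135/106) / ln(151/32.1) = 0.2418 / 1.5484 = 0.1562
c = 106 / 32.1^0.1562 = 106 / 1.719 = 61.66
S₃ = 61.66 × 155^0.1562 = 61.66 × 2.198 ≈ 135.6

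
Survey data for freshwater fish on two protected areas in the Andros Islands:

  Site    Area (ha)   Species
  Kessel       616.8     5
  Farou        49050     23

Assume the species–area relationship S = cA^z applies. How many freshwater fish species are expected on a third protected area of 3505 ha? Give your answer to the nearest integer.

z = ln(23/5) / ln(49050/616.8) = 1.5261 / 4.3761 = 0.3487
c = 5 / 616.8^0.3487 = 5 / 9.397 = 0.5321
S₃ = 0.5321 × 3505^0.3487 = 0.5321 × 17.22 ≈ 9.164

9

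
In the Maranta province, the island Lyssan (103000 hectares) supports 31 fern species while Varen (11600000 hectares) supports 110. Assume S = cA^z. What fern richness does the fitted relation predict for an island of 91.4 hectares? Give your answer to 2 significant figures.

4.7

z = ln(110/31) / ln(11600000/103000) = 1.2665 / 4.7240 = 0.2681
c = 31 / 103000^0.2681 = 31 / 22.08 = 1.404
S₃ = 1.404 × 91.4^0.2681 = 1.404 × 3.355 ≈ 4.712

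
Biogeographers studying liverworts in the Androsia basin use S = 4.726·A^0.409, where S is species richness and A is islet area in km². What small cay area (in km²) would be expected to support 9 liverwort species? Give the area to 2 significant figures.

4.8 km²

9 = 4.726 × A^0.409  ⇒  A^0.409 = 9/4.726 = 1.904
ln A = ln(1.904) / 0.409 = 0.6441 / 0.409 = 1.5749
A = e^1.5749 ≈ 4.83 km²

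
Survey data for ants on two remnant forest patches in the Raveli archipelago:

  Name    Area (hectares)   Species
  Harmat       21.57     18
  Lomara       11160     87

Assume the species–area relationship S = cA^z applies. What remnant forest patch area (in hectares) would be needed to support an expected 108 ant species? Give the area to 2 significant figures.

26000 hectares

z = ln(87/18) / ln(11160/21.57) = 1.5755 / 6.2488 = 0.2521
c = 18 / 21.57^0.2521 = 18 / 2.169 = 8.298
A = (108/8.298)^(1/0.2521) ⇒ ln A = ln(13.02)/0.2521 = 10.1777
A = e^10.1777 ≈ 26309 hectares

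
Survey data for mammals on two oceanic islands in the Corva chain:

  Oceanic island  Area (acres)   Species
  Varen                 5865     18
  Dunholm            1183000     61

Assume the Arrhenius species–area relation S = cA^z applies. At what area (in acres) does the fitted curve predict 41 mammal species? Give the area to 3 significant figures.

210000 acres

z = ln(61/18) / ln(1183000/5865) = 1.2205 / 5.3068 = 0.2300
c = 18 / 5865^0.2300 = 18 / 7.356 = 2.447
A = (41/2.447)^(1/0.2300) ⇒ ln A = ln(16.76)/0.2300 = 12.2561
A = e^12.2561 ≈ 210255 acres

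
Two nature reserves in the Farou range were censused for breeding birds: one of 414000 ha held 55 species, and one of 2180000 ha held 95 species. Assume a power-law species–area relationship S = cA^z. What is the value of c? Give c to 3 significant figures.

0.780

z = ln(S₂/S₁) / ln(A₂/A₁) = ln(95/55) / ln(2180000/414000) = 0.5465 / 1.6612 = 0.3290
c = S₁ / A₁^z = 55 / 414000^0.3290 = 55 / 70.47 = 0.7805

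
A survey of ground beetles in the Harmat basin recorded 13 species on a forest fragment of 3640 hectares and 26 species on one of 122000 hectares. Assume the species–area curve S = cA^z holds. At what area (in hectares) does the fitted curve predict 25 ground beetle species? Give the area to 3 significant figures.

100000 hectares

z = ln(26/13) / ln(122000/3640) = 0.6931 / 3.5120 = 0.1974
c = 13 / 3640^0.1974 = 13 / 5.045 = 2.577
A = (25/2.577)^(1/0.1974) ⇒ ln A = ln(9.701)/0.1974 = 11.5131
A = e^11.5131 ≈ 100013 hectares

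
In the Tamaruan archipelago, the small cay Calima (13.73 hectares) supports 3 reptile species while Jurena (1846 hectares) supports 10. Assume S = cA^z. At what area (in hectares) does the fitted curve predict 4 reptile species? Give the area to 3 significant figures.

44.3 hectares

z = ln(10/3) / ln(1846/13.73) = 1.2040 / 4.9012 = 0.2456
c = 3 / 13.73^0.2456 = 3 / 1.903 = 1.576
A = (4/1.576)^(1/0.2456) ⇒ ln A = ln(2.538)/0.2456 = 3.7907
A = e^3.7907 ≈ 44.29 hectares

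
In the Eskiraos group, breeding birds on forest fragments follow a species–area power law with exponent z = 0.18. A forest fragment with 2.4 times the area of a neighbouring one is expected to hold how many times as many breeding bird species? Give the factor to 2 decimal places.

1.17

S₂/S₁ = (A₂/A₁)^z = 2.4^0.18
ln(S₂/S₁) = 0.18 × ln 2.4 = 0.18 × 0.8755 = 0.1576
S₂/S₁ = e^0.1576 ≈ 1.171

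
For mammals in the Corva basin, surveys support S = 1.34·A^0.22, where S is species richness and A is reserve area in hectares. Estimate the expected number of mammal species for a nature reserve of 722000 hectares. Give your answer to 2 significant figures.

26

S = 1.34 × 722000^0.22
ln S = ln 1.34 + 0.22 × ln 722000 = 0.2927 + 0.22 × 13.4898 = 3.2604
S = e^3.2604 ≈ 26.06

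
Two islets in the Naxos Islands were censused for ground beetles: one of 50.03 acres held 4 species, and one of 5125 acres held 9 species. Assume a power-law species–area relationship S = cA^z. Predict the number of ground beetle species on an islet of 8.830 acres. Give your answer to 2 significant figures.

z = ln(9/4) / ln(5125/50.03) = 0.8109 / 4.6293 = 0.1752
c = 4 / 50.03^0.1752 = 4 / 1.985 = 2.016
S₃ = 2.016 × 8.83^0.1752 = 2.016 × 1.465 ≈ 2.952

3.0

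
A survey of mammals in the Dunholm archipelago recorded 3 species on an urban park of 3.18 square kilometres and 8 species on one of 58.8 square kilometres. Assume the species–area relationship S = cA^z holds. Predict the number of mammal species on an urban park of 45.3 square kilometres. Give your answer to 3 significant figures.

7.33

z = ln(8/3) / ln(58.8/3.18) = 0.9808 / 2.9173 = 0.3362
c = 3 / 3.18^0.3362 = 3 / 1.475 = 2.033
S₃ = 2.033 × 45.3^0.3362 = 2.033 × 3.604 ≈ 7.328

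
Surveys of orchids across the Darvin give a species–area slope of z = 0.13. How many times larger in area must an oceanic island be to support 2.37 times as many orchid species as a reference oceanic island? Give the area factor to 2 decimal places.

(A₂/A₁)^0.13 = 2.37, so A₂/A₁ = 2.37^(1/0.13) = 2.37^7.692
ln(A₂/A₁) = ln 2.37 / 0.13 = 0.8629 / 0.13 = 6.6376
A₂/A₁ = e^6.6376 ≈ 763.3

763.27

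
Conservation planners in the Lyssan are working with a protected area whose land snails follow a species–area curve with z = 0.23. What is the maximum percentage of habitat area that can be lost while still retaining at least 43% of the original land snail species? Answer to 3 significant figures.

97.5%

Need (A_new/A_old)^0.23 = 0.43, so A_new/A_old = 0.43^(1/0.23) = 0.43^4.348
ln(A_new/A_old) = ln 0.43 / 0.23 = -0.8440 / 0.23 = -3.6694
A_new/A_old = e^-3.6694 ≈ 0.02549
Fraction that can be lost = 1 − 0.02549 = 0.9745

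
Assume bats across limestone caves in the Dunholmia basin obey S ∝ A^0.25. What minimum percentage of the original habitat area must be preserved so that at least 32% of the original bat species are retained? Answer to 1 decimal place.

Need (A_new/A_old)^0.25 = 0.32, so A_new/A_old = 0.32^(1/0.25) = 0.32^4
ln(A_new/A_old) = ln 0.32 / 0.25 = -1.1394 / 0.25 = -4.5577
A_new/A_old = e^-4.5577 ≈ 0.01049

1.0%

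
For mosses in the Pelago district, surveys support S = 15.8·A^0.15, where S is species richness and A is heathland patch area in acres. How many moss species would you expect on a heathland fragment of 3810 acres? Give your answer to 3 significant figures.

54.4

S = 15.8 × 3810^0.15
ln S = ln 15.8 + 0.15 × ln 3810 = 2.7600 + 0.15 × 8.2454 = 3.9968
S = e^3.9968 ≈ 54.42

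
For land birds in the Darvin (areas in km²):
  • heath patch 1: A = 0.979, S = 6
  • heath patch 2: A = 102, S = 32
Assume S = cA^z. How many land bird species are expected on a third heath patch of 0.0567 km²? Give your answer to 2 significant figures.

z = ln(32/6) / ln(102/0.979) = 1.6740 / 4.6462 = 0.3603
c = 6 / 0.979^0.3603 = 6 / 0.9924 = 6.046
S₃ = 6.046 × 0.0567^0.3603 = 6.046 × 0.3556 ≈ 2.15

2.1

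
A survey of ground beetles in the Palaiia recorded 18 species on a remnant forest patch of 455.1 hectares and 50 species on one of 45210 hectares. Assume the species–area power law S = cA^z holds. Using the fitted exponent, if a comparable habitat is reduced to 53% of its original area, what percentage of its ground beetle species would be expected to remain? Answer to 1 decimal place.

z = ln(50/18) / ln(45210/455.1) = 1.0217 / 4.5986 = 0.2222
S_new/S_old = (A_new/A_old)^z = 0.53^0.2222 = exp(0.2222 × -0.6349) = 0.8684

86.8%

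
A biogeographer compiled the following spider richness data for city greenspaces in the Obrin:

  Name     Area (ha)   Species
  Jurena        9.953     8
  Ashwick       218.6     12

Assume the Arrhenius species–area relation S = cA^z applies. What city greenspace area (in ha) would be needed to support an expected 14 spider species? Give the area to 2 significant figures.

710 ha

z = ln(12/8) / ln(218.6/9.953) = 0.4055 / 3.0894 = 0.1312
c = 8 / 9.953^0.1312 = 8 / 1.352 = 5.917
A = (14/5.917)^(1/0.1312) ⇒ ln A = ln(2.366)/0.1312 = 6.5618
A = e^6.5618 ≈ 707.5 ha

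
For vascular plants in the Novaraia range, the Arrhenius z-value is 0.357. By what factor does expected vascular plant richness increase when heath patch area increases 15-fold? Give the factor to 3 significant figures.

2.63

S₂/S₁ = (A₂/A₁)^z = 15^0.357
ln(S₂/S₁) = 0.357 × ln 15 = 0.357 × 2.7081 = 0.9668
S₂/S₁ = e^0.9668 ≈ 2.629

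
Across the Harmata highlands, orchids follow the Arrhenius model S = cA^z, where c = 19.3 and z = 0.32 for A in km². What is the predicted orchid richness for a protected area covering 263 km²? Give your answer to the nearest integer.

115

S = 19.3 × 263^0.32
ln S = ln 19.3 + 0.32 × ln 263 = 2.9601 + 0.32 × 5.5722 = 4.7432
S = e^4.7432 ≈ 114.8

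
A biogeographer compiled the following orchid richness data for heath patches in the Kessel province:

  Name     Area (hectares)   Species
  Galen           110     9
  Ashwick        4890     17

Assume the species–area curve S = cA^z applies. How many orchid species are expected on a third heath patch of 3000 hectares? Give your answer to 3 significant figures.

z = ln(17/9) / ln(4890/110) = 0.6360 / 3.7945 = 0.1676
c = 9 / 110^0.1676 = 9 / 2.199 = 4.093
S₃ = 4.093 × 3000^0.1676 = 4.093 × 3.826 ≈ 15.66

15.7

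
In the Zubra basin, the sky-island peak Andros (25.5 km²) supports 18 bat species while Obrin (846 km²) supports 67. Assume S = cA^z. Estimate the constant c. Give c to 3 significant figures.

5.34

z = ln(S₂/S₁) / ln(A₂/A₁) = ln(67/18) / ln(846/25.5) = 1.3143 / 3.5018 = 0.3753
c = S₁ / A₁^z = 18 / 25.5^0.3753 = 18 / 3.372 = 5.338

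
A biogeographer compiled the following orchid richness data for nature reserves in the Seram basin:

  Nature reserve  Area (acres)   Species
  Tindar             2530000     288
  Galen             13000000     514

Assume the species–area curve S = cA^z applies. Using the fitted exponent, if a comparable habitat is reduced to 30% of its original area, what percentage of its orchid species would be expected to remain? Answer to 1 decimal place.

65.3%

z = ln(514/288) / ln(13000000/2530000) = 0.5793 / 1.6367 = 0.3539
S_new/S_old = (A_new/A_old)^z = 0.3^0.3539 = exp(0.3539 × -1.2040) = 0.653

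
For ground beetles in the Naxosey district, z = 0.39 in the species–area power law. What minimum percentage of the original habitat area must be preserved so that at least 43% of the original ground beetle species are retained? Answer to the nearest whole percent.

Need (A_new/A_old)^0.39 = 0.43, so A_new/A_old = 0.43^(1/0.39) = 0.43^2.564
ln(A_new/A_old) = ln 0.43 / 0.39 = -0.8440 / 0.39 = -2.1640
A_new/A_old = e^-2.1640 ≈ 0.1149

11%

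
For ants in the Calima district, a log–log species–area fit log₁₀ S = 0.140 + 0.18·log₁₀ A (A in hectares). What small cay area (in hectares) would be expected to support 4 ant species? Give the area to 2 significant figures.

4 = 1.38 × A^0.18  ⇒  A^0.18 = 4/1.38 = 2.898
ln A = ln(2.898) / 0.18 = 1.0639 / 0.18 = 5.9107
A = e^5.9107 ≈ 369 hectares

370 hectares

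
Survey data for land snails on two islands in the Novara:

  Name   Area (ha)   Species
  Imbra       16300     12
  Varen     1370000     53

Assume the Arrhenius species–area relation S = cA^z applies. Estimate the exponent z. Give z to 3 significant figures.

0.335

Taking logs: ln S = ln c + z ln A, so z = (ln S₂ − ln S₁)/(ln A₂ − ln A₁).
z = ln(53/12) / ln(1370000/16300) = ln(4.417) / ln(84.05) = 1.4854 / 4.4314 = 0.3352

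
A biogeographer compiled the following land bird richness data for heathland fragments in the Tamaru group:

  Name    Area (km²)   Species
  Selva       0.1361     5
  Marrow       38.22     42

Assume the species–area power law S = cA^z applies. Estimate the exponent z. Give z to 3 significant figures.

0.377

Taking logs: ln S = ln c + z ln A, so z = (ln S₂ − ln S₁)/(ln A₂ − ln A₁).
z = ln(42/5) / ln(38.22/0.1361) = ln(8.4) / ln(280.8) = 2.1282 / 5.6377 = 0.3775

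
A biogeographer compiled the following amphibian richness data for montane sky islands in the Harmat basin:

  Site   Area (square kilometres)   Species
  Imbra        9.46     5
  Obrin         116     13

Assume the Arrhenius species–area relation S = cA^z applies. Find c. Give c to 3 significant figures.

2.12

z = ln(S₂/S₁) / ln(A₂/A₁) = ln(13/5) / ln(116/9.46) = 0.9555 / 2.5065 = 0.3812
c = S₁ / A₁^z = 5 / 9.46^0.3812 = 5 / 2.355 = 2.123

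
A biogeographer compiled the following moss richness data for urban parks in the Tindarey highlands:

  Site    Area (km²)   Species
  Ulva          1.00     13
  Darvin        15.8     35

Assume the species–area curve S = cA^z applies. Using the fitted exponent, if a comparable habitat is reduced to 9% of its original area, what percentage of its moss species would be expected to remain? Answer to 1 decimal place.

42.1%

z = ln(35/13) / ln(15.8/1) = 0.9904 / 2.7600 = 0.3588
S_new/S_old = (A_new/A_old)^z = 0.09^0.3588 = exp(0.3588 × -2.4079) = 0.4214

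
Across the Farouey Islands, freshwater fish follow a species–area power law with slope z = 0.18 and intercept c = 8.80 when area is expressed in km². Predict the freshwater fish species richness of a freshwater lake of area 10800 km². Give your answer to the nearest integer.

S = 8.8 × 10800^0.18
ln S = ln 8.8 + 0.18 × ln 10800 = 2.1748 + 0.18 × 9.2873 = 3.8465
S = e^3.8465 ≈ 46.83

47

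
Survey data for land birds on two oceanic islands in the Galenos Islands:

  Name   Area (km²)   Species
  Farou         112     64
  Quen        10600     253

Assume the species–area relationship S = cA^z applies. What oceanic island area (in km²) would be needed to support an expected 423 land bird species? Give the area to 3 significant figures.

z = ln(253/64) / ln(10600/112) = 1.3745 / 4.5501 = 0.3021
c = 64 / 112^0.3021 = 64 / 4.159 = 15.39
A = (423/15.39)^(1/0.3021) ⇒ ln A = ln(27.49)/0.3021 = 10.9701
A = e^10.9701 ≈ 58109 km²

58100 km²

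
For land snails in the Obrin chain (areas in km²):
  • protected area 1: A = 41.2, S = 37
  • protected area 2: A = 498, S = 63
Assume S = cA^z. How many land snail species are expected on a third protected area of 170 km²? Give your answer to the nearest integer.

z = ln(63/37) / ln(498/41.2) = 0.5322 / 2.4922 = 0.2136
c = 37 / 41.2^0.2136 = 37 / 2.212 = 16.72
S₃ = 16.72 × 170^0.2136 = 16.72 × 2.995 ≈ 50.08

50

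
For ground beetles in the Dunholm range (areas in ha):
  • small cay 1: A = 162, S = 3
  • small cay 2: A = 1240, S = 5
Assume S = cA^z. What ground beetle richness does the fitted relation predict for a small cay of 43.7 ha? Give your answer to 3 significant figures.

z = ln(5/3) / ln(1240/162) = 0.5108 / 2.0353 = 0.2510
c = 3 / 162^0.2510 = 3 / 3.586 = 0.8367
S₃ = 0.8367 × 43.7^0.2510 = 0.8367 × 2.581 ≈ 2.159

2.16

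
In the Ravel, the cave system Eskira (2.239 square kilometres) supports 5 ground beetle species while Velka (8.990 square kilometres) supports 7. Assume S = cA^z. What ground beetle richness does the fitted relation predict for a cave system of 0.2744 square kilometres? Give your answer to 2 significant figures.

z = ln(7/5) / ln(8.99/2.239) = 0.3365 / 1.3901 = 0.2421
c = 5 / 2.239^0.2421 = 5 / 1.215 = 4.114
S₃ = 4.114 × 0.2744^0.2421 = 4.114 × 0.7312 ≈ 3.008

3.0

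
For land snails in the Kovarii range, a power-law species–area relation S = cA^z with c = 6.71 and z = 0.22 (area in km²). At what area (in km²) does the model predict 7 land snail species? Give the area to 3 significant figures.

7 = 6.71 × A^0.22  ⇒  A^0.22 = 7/6.71 = 1.043
ln A = ln(1.043) / 0.22 = 0.0423 / 0.22 = 0.1923
A = e^0.1923 ≈ 1.212 km²

1.21 km²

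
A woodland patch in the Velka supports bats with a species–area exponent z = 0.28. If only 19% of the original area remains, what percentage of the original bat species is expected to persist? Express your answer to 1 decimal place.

62.8%

S_new/S_old = (A_new/A_old)^z = 0.19^0.28
= exp(0.28 × ln 0.19) = exp(0.28 × -1.6607) = exp(-0.4650) ≈ 0.6281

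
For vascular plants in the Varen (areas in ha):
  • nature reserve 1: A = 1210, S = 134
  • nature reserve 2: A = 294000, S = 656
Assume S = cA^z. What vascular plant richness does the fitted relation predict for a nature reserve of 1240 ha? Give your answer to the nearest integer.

135

z = ln(656/134) / ln(294000/1210) = 1.5883 / 5.4930 = 0.2892
c = 134 / 1210^0.2892 = 134 / 7.788 = 17.21
S₃ = 17.21 × 1240^0.2892 = 17.21 × 7.843 ≈ 135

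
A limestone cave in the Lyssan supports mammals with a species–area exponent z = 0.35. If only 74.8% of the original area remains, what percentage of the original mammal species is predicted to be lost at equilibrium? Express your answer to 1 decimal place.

S_new/S_old = (A_new/A_old)^z = 0.748^0.35
= exp(0.35 × ln 0.748) = exp(0.35 × -0.2904) = exp(-0.1016) ≈ 0.9034
Fraction lost = 1 − 0.9034 = 0.09663

9.7%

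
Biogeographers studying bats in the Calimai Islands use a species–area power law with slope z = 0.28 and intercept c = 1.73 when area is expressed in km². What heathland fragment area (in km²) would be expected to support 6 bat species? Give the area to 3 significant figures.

84.9 km²

6 = 1.73 × A^0.28  ⇒  A^0.28 = 6/1.73 = 3.468
ln A = ln(3.468) / 0.28 = 1.2436 / 0.28 = 4.4416
A = e^4.4416 ≈ 84.91 km²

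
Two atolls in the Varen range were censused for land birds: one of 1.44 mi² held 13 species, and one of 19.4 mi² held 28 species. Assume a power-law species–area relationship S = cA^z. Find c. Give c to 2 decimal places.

11.67

z = ln(S₂/S₁) / ln(A₂/A₁) = ln(28/13) / ln(19.4/1.44) = 0.7673 / 2.6006 = 0.2950
c = S₁ / A₁^z = 13 / 1.44^0.2950 = 13 / 1.114 = 11.67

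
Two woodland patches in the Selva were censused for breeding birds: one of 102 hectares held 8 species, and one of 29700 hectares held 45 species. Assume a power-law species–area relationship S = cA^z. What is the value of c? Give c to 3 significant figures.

1.96

z = ln(S₂/S₁) / ln(A₂/A₁) = ln(45/8) / ln(29700/102) = 1.7272 / 5.6739 = 0.3044
c = S₁ / A₁^z = 8 / 102^0.3044 = 8 / 4.087 = 1.957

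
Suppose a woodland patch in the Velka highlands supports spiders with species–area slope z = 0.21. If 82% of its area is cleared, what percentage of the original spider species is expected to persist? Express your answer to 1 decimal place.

S_new/S_old = (A_new/A_old)^z = 0.18^0.21
= exp(0.21 × ln 0.18) = exp(0.21 × -1.7148) = exp(-0.3601) ≈ 0.6976

69.8%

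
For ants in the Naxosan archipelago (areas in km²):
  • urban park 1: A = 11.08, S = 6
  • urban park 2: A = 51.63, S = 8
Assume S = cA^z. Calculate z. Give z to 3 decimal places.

Taking logs: ln S = ln c + z ln A, so z = (ln S₂ − ln S₁)/(ln A₂ − ln A₁).
z = ln(8/6) / ln(51.63/11.08) = ln(1.333) / ln(4.66) = 0.2877 / 1.5390 = 0.1869

0.187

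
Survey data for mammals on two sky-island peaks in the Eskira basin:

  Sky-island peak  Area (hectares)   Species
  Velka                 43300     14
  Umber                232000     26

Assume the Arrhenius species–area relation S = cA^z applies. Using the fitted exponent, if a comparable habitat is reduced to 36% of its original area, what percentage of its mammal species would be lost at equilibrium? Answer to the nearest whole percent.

z = ln(26/14) / ln(232000/43300) = 0.6190 / 1.6786 = 0.3688
S_new/S_old = (A_new/A_old)^z = 0.36^0.3688 = exp(0.3688 × -1.0217) = 0.6861
Fraction lost = 1 − 0.6861 = 0.3139

31%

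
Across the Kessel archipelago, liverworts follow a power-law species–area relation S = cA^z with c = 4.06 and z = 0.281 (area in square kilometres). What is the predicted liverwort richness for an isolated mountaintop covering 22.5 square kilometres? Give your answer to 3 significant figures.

S = 4.06 × 22.5^0.281
ln S = ln 4.06 + 0.281 × ln 22.5 = 1.4012 + 0.281 × 3.1135 = 2.2761
S = e^2.2761 ≈ 9.738

9.74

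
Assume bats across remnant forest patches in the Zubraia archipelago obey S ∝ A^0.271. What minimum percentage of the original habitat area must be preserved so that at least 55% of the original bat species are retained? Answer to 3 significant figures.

Need (A_new/A_old)^0.271 = 0.55, so A_new/A_old = 0.55^(1/0.271) = 0.55^3.69
ln(A_new/A_old) = ln 0.55 / 0.271 = -0.5978 / 0.271 = -2.2060
A_new/A_old = e^-2.2060 ≈ 0.1101

11.0%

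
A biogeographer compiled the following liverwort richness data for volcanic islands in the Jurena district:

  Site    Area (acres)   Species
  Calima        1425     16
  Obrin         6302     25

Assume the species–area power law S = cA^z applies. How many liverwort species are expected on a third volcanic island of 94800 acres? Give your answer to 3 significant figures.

56.4

z = ln(25/16) / ln(6302/1425) = 0.4463 / 1.4867 = 0.3002
c = 16 / 1425^0.3002 = 16 / 8.846 = 1.809
S₃ = 1.809 × 94800^0.3002 = 1.809 × 31.19 ≈ 56.41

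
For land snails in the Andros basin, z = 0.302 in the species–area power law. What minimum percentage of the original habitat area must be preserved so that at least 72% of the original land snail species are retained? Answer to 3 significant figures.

33.7%

Need (A_new/A_old)^0.302 = 0.72, so A_new/A_old = 0.72^(1/0.302) = 0.72^3.311
ln(A_new/A_old) = ln 0.72 / 0.302 = -0.3285 / 0.302 = -1.0878
A_new/A_old = e^-1.0878 ≈ 0.337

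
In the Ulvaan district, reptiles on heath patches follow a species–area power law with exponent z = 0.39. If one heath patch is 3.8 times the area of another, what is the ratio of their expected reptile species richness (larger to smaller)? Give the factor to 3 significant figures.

S₂/S₁ = (A₂/A₁)^z = 3.8^0.39
ln(S₂/S₁) = 0.39 × ln 3.8 = 0.39 × 1.3350 = 0.5207
S₂/S₁ = e^0.5207 ≈ 1.683

1.68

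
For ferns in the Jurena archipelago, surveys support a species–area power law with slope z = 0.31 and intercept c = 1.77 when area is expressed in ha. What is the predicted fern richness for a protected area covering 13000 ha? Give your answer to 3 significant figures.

S = 1.77 × 13000^0.31
ln S = ln 1.77 + 0.31 × ln 13000 = 0.5710 + 0.31 × 9.4727 = 3.5075
S = e^3.5075 ≈ 33.37

33.4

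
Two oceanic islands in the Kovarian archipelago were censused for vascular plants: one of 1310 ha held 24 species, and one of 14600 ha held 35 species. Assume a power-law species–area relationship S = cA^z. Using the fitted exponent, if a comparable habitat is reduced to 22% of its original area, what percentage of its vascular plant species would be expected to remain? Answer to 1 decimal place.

z = ln(35/24) / ln(14600/1310) = 0.3773 / 2.4110 = 0.1565
S_new/S_old = (A_new/A_old)^z = 0.22^0.1565 = exp(0.1565 × -1.5141) = 0.789

78.9%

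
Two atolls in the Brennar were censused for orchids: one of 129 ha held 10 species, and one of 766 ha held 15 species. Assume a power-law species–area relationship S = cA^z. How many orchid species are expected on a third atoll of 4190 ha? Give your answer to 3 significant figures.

z = ln(15/10) / ln(766/129) = 0.4055 / 1.7814 = 0.2276
c = 10 / 129^0.2276 = 10 / 3.023 = 3.308
S₃ = 3.308 × 4190^0.2276 = 3.308 × 6.675 ≈ 22.08

22.1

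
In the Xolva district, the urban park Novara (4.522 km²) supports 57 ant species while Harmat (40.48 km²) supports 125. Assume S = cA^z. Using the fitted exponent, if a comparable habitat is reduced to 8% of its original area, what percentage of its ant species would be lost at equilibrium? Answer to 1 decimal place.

z = ln(125/57) / ln(40.48/4.522) = 0.7853 / 2.1919 = 0.3583
S_new/S_old = (A_new/A_old)^z = 0.08^0.3583 = exp(0.3583 × -2.5257) = 0.4046
Fraction lost = 1 − 0.4046 = 0.5954

59.5%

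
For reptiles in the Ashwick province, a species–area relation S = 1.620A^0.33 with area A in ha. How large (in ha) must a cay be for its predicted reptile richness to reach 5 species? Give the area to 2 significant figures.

5 = 1.62 × A^0.33  ⇒  A^0.33 = 5/1.62 = 3.086
ln A = ln(3.086) / 0.33 = 1.1270 / 0.33 = 3.4152
A = e^3.4152 ≈ 30.42 ha

30 ha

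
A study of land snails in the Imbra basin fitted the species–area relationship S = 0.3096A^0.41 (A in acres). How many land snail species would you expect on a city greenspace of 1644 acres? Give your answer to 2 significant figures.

S = 0.3096 × 1644^0.41 = 0.3096 × 20.82 ≈ 6.446

6.4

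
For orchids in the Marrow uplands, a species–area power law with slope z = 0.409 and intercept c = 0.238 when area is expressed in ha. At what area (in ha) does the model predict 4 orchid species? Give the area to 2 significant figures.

4 = 0.238 × A^0.409  ⇒  A^0.409 = 4/0.238 = 16.81
ln A = ln(16.81) / 0.409 = 2.8218 / 0.409 = 6.8992
A = e^6.8992 ≈ 991.5 ha

990 ha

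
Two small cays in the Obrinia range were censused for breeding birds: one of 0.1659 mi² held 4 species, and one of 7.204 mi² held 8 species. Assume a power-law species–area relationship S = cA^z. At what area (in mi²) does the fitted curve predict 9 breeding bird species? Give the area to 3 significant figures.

13.7 mi²

z = ln(8/4) / ln(7.204/0.1659) = 0.6931 / 3.7710 = 0.1838
c = 4 / 0.1659^0.1838 = 4 / 0.7188 = 5.565
A = (9/5.565)^(1/0.1838) ⇒ ln A = ln(1.617)/0.1838 = 2.6154
A = e^2.6154 ≈ 13.67 mi²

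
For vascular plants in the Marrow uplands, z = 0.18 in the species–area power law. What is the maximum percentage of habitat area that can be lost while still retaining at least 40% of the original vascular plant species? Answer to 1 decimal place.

99.4%

Need (A_new/A_old)^0.18 = 0.4, so A_new/A_old = 0.4^(1/0.18) = 0.4^5.556
ln(A_new/A_old) = ln 0.4 / 0.18 = -0.9163 / 0.18 = -5.0905
A_new/A_old = e^-5.0905 ≈ 0.006155
Fraction that can be lost = 1 − 0.006155 = 0.9938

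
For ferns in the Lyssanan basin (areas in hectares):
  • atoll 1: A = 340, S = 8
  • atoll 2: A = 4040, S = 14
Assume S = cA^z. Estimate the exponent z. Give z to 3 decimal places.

0.226

Taking logs: ln S = ln c + z ln A, so z = (ln S₂ − ln S₁)/(ln A₂ − ln A₁).
z = ln(14/8) / ln(4040/340) = ln(1.75) / ln(11.88) = 0.5596 / 2.4751 = 0.2261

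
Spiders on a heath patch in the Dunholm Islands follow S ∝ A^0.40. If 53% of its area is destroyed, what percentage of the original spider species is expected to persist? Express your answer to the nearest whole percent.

S_new/S_old = (A_new/A_old)^z = 0.47^0.4
= exp(0.4 × ln 0.47) = exp(0.4 × -0.7550) = exp(-0.3020) ≈ 0.7393

74%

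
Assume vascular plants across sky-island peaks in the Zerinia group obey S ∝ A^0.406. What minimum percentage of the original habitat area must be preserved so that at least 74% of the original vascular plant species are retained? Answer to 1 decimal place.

Need (A_new/A_old)^0.406 = 0.74, so A_new/A_old = 0.74^(1/0.406) = 0.74^2.463
ln(A_new/A_old) = ln 0.74 / 0.406 = -0.3011 / 0.406 = -0.7416
A_new/A_old = e^-0.7416 ≈ 0.4763

47.6%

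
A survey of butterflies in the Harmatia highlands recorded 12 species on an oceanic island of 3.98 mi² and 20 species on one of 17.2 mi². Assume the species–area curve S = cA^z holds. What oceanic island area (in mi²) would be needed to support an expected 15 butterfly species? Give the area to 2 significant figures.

z = ln(20/12) / ln(17.2/3.98) = 0.5108 / 1.4636 = 0.3490
c = 12 / 3.98^0.3490 = 12 / 1.619 = 7.41
A = (15/7.41)^(1/0.3490) ⇒ ln A = ln(2.024)/0.3490 = 2.0206
A = e^2.0206 ≈ 7.543 mi²

7.5 mi²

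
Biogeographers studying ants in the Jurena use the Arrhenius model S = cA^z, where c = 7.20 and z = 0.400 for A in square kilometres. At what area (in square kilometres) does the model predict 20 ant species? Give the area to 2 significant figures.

13 square kilometres

20 = 7.2 × A^0.4  ⇒  A^0.4 = 20/7.2 = 2.778
ln A = ln(2.778) / 0.4 = 1.0217 / 0.4 = 2.5541
A = e^2.5541 ≈ 12.86 square kilometres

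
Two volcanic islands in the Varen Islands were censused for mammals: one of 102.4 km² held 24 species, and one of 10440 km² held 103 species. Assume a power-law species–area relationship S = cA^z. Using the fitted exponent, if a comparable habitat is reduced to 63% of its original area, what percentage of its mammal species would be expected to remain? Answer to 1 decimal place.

z = ln(103/24) / ln(10440/102.4) = 1.4567 / 4.6245 = 0.3150
S_new/S_old = (A_new/A_old)^z = 0.63^0.3150 = exp(0.3150 × -0.4620) = 0.8646

86.5%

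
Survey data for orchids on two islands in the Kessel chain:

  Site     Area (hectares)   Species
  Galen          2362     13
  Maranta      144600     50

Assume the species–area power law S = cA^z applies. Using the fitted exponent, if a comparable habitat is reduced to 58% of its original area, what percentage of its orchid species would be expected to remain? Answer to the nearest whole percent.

z = ln(50/13) / ln(144600/2362) = 1.3471 / 4.1145 = 0.3274
S_new/S_old = (A_new/A_old)^z = 0.58^0.3274 = exp(0.3274 × -0.5447) = 0.8367

84%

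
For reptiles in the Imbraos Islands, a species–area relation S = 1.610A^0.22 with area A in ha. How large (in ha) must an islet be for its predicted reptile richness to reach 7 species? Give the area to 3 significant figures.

797 ha

7 = 1.61 × A^0.22  ⇒  A^0.22 = 7/1.61 = 4.348
ln A = ln(4.348) / 0.22 = 1.4697 / 0.22 = 6.6803
A = e^6.6803 ≈ 796.6 ha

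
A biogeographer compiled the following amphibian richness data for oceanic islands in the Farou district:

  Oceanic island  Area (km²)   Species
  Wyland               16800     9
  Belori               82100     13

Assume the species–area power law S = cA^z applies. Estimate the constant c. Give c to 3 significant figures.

0.944

z = ln(S₂/S₁) / ln(A₂/A₁) = ln(13/9) / ln(82100/16800) = 0.3677 / 1.5866 = 0.2318
c = S₁ / A₁^z = 9 / 16800^0.2318 = 9 / 9.535 = 0.9439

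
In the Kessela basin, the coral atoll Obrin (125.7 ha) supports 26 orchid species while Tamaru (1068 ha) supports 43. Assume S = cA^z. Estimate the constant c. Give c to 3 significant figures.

z = ln(S₂/S₁) / ln(A₂/A₁) = ln(43/26) / ln(1068/125.7) = 0.5031 / 2.1396 = 0.2351
c = S₁ / A₁^z = 26 / 125.7^0.2351 = 26 / 3.116 = 8.343

8.34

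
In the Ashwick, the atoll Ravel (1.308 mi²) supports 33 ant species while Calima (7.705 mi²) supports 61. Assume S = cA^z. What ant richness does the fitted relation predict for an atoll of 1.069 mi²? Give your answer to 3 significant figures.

z = ln(61/33) / ln(7.705/1.308) = 0.6144 / 1.7734 = 0.3464
c = 33 / 1.308^0.3464 = 33 / 1.097 = 30.07
S₃ = 30.07 × 1.069^0.3464 = 30.07 × 1.023 ≈ 30.77

30.8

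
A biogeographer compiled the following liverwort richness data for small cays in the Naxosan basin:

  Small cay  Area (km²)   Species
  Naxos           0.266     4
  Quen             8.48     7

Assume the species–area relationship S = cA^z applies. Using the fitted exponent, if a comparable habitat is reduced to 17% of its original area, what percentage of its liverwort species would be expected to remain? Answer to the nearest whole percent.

z = ln(7/4) / ln(8.48/0.266) = 0.5596 / 3.4620 = 0.1616
S_new/S_old = (A_new/A_old)^z = 0.17^0.1616 = exp(0.1616 × -1.7720) = 0.7509

75%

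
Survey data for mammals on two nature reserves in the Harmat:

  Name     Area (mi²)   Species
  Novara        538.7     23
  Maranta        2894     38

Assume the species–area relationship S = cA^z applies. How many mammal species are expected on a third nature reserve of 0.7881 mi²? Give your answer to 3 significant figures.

3.27

z = ln(38/23) / ln(2894/538.7) = 0.5021 / 1.6812 = 0.2986
c = 23 / 538.7^0.2986 = 23 / 6.542 = 3.516
S₃ = 3.516 × 0.7881^0.2986 = 3.516 × 0.9314 ≈ 3.274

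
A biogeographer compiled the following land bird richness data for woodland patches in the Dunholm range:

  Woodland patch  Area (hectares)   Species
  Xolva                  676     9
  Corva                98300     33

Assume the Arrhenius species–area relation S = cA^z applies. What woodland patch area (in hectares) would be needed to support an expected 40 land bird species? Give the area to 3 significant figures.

205000 hectares

z = ln(33/9) / ln(98300/676) = 1.2993 / 4.9796 = 0.2609
c = 9 / 676^0.2609 = 9 / 5.475 = 1.644
A = (40/1.644)^(1/0.2609) ⇒ ln A = ln(24.33)/0.2609 = 12.2331
A = e^12.2331 ≈ 205470 hectares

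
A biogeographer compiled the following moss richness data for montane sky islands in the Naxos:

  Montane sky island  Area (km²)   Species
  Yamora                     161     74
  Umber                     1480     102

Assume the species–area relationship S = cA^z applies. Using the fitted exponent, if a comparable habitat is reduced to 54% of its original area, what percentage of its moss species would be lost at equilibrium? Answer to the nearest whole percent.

z = ln(102/74) / ln(1480/161) = 0.3209 / 2.2184 = 0.1447
S_new/S_old = (A_new/A_old)^z = 0.54^0.1447 = exp(0.1447 × -0.6162) = 0.9147
Fraction lost = 1 − 0.9147 = 0.08528

9%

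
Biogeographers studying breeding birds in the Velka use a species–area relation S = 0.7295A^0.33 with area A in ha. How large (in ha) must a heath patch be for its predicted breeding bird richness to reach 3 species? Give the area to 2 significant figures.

73 ha

3 = 0.7295 × A^0.33  ⇒  A^0.33 = 3/0.7295 = 4.112
ln A = ln(4.112) / 0.33 = 1.4140 / 0.33 = 4.2849
A = e^4.2849 ≈ 72.59 ha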